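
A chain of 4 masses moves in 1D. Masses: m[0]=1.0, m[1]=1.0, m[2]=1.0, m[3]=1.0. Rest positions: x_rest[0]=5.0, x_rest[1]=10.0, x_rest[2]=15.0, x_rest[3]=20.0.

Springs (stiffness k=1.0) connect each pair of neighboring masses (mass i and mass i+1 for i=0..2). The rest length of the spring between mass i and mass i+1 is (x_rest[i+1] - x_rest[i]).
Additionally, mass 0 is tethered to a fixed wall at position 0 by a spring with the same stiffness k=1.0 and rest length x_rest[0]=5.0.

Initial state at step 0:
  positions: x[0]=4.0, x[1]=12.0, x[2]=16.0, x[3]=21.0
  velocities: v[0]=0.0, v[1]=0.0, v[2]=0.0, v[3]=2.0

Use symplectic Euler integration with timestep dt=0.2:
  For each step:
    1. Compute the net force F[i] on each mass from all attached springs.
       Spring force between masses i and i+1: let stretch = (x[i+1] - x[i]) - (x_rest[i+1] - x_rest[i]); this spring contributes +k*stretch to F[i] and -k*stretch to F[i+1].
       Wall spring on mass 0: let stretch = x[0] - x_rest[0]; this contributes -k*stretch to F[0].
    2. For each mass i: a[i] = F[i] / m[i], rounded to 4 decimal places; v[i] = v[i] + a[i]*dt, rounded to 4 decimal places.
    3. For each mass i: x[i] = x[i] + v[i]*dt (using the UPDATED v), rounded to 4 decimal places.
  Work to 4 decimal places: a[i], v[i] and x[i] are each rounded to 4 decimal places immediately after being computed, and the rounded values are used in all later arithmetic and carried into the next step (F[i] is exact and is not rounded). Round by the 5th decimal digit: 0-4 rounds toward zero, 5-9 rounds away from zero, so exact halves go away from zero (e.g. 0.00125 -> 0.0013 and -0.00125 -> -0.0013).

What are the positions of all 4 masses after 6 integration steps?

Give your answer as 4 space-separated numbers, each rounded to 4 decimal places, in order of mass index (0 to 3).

Answer: 6.2026 9.9077 16.7568 22.9853

Derivation:
Step 0: x=[4.0000 12.0000 16.0000 21.0000] v=[0.0000 0.0000 0.0000 2.0000]
Step 1: x=[4.1600 11.8400 16.0400 21.4000] v=[0.8000 -0.8000 0.2000 2.0000]
Step 2: x=[4.4608 11.5408 16.1264 21.7856] v=[1.5040 -1.4960 0.4320 1.9280]
Step 3: x=[4.8664 11.1418 16.2557 22.1448] v=[2.0278 -1.9949 0.6467 1.7962]
Step 4: x=[5.3283 10.6964 16.4160 22.4685] v=[2.3096 -2.2272 0.8017 1.6184]
Step 5: x=[5.7918 10.2650 16.5897 22.7501] v=[2.3176 -2.1569 0.8683 1.4079]
Step 6: x=[6.2026 9.9077 16.7568 22.9853] v=[2.0539 -1.7866 0.8354 1.1758]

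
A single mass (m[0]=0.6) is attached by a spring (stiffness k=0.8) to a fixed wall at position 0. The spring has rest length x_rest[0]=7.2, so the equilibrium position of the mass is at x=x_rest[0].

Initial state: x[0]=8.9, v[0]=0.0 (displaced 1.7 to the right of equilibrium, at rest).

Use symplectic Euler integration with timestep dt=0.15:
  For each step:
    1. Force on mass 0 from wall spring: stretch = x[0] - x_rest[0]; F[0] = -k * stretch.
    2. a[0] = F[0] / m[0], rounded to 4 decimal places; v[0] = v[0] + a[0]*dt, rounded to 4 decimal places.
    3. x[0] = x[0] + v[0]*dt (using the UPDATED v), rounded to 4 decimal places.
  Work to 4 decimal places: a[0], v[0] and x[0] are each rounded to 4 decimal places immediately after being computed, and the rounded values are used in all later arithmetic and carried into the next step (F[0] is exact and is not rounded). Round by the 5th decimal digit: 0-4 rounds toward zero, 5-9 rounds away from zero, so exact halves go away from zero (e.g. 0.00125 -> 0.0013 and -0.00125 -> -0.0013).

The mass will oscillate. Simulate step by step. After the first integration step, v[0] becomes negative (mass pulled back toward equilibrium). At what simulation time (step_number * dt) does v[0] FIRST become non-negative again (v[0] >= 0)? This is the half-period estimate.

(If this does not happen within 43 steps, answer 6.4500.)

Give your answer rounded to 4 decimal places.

Answer: 2.8500

Derivation:
Step 0: x=[8.9000] v=[0.0000]
Step 1: x=[8.8490] v=[-0.3400]
Step 2: x=[8.7485] v=[-0.6698]
Step 3: x=[8.6016] v=[-0.9795]
Step 4: x=[8.4126] v=[-1.2598]
Step 5: x=[8.1873] v=[-1.5023]
Step 6: x=[7.9323] v=[-1.6998]
Step 7: x=[7.6554] v=[-1.8463]
Step 8: x=[7.3648] v=[-1.9374]
Step 9: x=[7.0692] v=[-1.9704]
Step 10: x=[6.7776] v=[-1.9442]
Step 11: x=[6.4986] v=[-1.8597]
Step 12: x=[6.2407] v=[-1.7194]
Step 13: x=[6.0116] v=[-1.5275]
Step 14: x=[5.8181] v=[-1.2898]
Step 15: x=[5.6661] v=[-1.0134]
Step 16: x=[5.5601] v=[-0.7066]
Step 17: x=[5.5033] v=[-0.3786]
Step 18: x=[5.4974] v=[-0.0393]
Step 19: x=[5.5426] v=[0.3012]
First v>=0 after going negative at step 19, time=2.8500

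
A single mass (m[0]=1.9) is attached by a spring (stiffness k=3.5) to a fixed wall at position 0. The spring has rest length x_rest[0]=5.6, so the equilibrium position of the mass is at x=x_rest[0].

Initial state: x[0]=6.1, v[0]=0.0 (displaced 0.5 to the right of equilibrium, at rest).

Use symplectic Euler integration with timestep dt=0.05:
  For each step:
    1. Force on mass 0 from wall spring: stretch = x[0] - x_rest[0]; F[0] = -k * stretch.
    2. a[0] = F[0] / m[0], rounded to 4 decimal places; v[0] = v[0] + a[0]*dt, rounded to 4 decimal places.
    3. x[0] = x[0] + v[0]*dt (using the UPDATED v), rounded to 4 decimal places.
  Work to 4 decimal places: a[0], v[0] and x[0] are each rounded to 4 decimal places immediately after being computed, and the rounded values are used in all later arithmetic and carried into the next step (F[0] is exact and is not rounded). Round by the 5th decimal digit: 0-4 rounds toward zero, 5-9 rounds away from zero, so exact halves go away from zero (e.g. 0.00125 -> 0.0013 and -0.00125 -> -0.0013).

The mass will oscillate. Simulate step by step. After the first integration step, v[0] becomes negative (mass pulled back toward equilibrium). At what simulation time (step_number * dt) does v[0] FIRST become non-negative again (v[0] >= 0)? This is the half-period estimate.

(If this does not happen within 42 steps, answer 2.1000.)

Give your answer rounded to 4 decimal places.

Step 0: x=[6.1000] v=[0.0000]
Step 1: x=[6.0977] v=[-0.0461]
Step 2: x=[6.0931] v=[-0.0919]
Step 3: x=[6.0862] v=[-0.1373]
Step 4: x=[6.0771] v=[-0.1821]
Step 5: x=[6.0658] v=[-0.2260]
Step 6: x=[6.0524] v=[-0.2689]
Step 7: x=[6.0369] v=[-0.3106]
Step 8: x=[6.0194] v=[-0.3508]
Step 9: x=[5.9999] v=[-0.3894]
Step 10: x=[5.9786] v=[-0.4262]
Step 11: x=[5.9555] v=[-0.4611]
Step 12: x=[5.9308] v=[-0.4938]
Step 13: x=[5.9046] v=[-0.5243]
Step 14: x=[5.8770] v=[-0.5524]
Step 15: x=[5.8481] v=[-0.5779]
Step 16: x=[5.8181] v=[-0.6008]
Step 17: x=[5.7871] v=[-0.6209]
Step 18: x=[5.7552] v=[-0.6381]
Step 19: x=[5.7226] v=[-0.6524]
Step 20: x=[5.6894] v=[-0.6637]
Step 21: x=[5.6558] v=[-0.6719]
Step 22: x=[5.6220] v=[-0.6770]
Step 23: x=[5.5881] v=[-0.6790]
Step 24: x=[5.5542] v=[-0.6779]
Step 25: x=[5.5205] v=[-0.6737]
Step 26: x=[5.4872] v=[-0.6664]
Step 27: x=[5.4544] v=[-0.6560]
Step 28: x=[5.4223] v=[-0.6426]
Step 29: x=[5.3910] v=[-0.6262]
Step 30: x=[5.3607] v=[-0.6070]
Step 31: x=[5.3315] v=[-0.5850]
Step 32: x=[5.3035] v=[-0.5603]
Step 33: x=[5.2769] v=[-0.5330]
Step 34: x=[5.2517] v=[-0.5032]
Step 35: x=[5.2281] v=[-0.4711]
Step 36: x=[5.2063] v=[-0.4368]
Step 37: x=[5.1863] v=[-0.4005]
Step 38: x=[5.1682] v=[-0.3624]
Step 39: x=[5.1521] v=[-0.3226]
Step 40: x=[5.1380] v=[-0.2813]
Step 41: x=[5.1261] v=[-0.2387]
Step 42: x=[5.1163] v=[-0.1951]
v[0] did not become non-negative within 42 steps; using fallback time=2.1000

Answer: 2.1000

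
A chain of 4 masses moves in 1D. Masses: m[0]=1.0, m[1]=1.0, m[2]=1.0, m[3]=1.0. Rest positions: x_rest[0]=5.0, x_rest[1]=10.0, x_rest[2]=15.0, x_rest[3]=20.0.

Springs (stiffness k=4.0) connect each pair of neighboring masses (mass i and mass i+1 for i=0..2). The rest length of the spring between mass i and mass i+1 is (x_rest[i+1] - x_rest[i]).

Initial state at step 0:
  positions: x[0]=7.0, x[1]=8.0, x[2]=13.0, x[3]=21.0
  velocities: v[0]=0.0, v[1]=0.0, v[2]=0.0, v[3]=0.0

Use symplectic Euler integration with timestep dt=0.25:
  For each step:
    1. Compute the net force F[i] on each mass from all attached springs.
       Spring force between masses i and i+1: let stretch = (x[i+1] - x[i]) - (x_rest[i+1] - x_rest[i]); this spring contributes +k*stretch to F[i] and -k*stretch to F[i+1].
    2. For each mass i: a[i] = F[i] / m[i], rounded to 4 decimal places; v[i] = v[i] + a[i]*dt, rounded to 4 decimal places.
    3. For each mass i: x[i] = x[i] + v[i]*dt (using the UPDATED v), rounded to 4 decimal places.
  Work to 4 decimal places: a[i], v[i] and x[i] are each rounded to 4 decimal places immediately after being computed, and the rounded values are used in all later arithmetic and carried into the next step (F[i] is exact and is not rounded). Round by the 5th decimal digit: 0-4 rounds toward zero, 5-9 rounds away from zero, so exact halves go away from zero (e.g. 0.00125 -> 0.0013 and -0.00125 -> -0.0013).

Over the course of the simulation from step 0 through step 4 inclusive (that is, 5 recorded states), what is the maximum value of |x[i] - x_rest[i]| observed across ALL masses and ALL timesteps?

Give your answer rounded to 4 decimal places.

Step 0: x=[7.0000 8.0000 13.0000 21.0000] v=[0.0000 0.0000 0.0000 0.0000]
Step 1: x=[6.0000 9.0000 13.7500 20.2500] v=[-4.0000 4.0000 3.0000 -3.0000]
Step 2: x=[4.5000 10.4375 14.9375 19.1250] v=[-6.0000 5.7500 4.7500 -4.5000]
Step 3: x=[3.2344 11.5156 16.0469 18.2031] v=[-5.0625 4.3125 4.4375 -3.6875]
Step 4: x=[2.7891 11.6563 16.5625 17.9922] v=[-1.7813 0.5626 2.0624 -0.8437]
Max displacement = 2.2109

Answer: 2.2109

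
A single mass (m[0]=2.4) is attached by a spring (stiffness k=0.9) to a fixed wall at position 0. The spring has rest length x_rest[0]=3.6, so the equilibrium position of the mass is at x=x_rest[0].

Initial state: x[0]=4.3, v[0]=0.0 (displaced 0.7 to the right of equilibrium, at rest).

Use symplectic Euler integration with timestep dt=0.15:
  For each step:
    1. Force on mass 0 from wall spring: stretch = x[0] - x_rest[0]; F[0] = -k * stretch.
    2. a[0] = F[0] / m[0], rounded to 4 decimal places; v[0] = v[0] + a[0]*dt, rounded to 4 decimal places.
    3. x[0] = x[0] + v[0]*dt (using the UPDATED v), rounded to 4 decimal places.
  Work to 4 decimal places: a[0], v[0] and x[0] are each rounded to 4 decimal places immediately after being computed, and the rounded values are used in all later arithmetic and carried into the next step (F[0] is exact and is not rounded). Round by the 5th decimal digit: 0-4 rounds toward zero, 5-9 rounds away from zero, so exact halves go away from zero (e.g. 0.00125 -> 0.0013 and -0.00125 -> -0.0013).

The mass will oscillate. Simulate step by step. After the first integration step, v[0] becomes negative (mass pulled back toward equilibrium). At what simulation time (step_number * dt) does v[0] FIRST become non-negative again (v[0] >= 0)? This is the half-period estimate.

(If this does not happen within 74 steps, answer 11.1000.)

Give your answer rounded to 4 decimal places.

Step 0: x=[4.3000] v=[0.0000]
Step 1: x=[4.2941] v=[-0.0394]
Step 2: x=[4.2823] v=[-0.0784]
Step 3: x=[4.2648] v=[-0.1168]
Step 4: x=[4.2417] v=[-0.1542]
Step 5: x=[4.2132] v=[-0.1903]
Step 6: x=[4.1795] v=[-0.2248]
Step 7: x=[4.1409] v=[-0.2574]
Step 8: x=[4.0977] v=[-0.2878]
Step 9: x=[4.0503] v=[-0.3158]
Step 10: x=[3.9991] v=[-0.3411]
Step 11: x=[3.9446] v=[-0.3636]
Step 12: x=[3.8872] v=[-0.3830]
Step 13: x=[3.8273] v=[-0.3992]
Step 14: x=[3.7655] v=[-0.4120]
Step 15: x=[3.7023] v=[-0.4213]
Step 16: x=[3.6382] v=[-0.4271]
Step 17: x=[3.5738] v=[-0.4292]
Step 18: x=[3.5096] v=[-0.4277]
Step 19: x=[3.4462] v=[-0.4226]
Step 20: x=[3.3841] v=[-0.4139]
Step 21: x=[3.3238] v=[-0.4018]
Step 22: x=[3.2659] v=[-0.3863]
Step 23: x=[3.2108] v=[-0.3675]
Step 24: x=[3.1590] v=[-0.3456]
Step 25: x=[3.1109] v=[-0.3208]
Step 26: x=[3.0669] v=[-0.2933]
Step 27: x=[3.0274] v=[-0.2633]
Step 28: x=[2.9927] v=[-0.2311]
Step 29: x=[2.9632] v=[-0.1969]
Step 30: x=[2.9390] v=[-0.1611]
Step 31: x=[2.9204] v=[-0.1239]
Step 32: x=[2.9075] v=[-0.0857]
Step 33: x=[2.9005] v=[-0.0467]
Step 34: x=[2.8994] v=[-0.0074]
Step 35: x=[2.9042] v=[0.0320]
First v>=0 after going negative at step 35, time=5.2500

Answer: 5.2500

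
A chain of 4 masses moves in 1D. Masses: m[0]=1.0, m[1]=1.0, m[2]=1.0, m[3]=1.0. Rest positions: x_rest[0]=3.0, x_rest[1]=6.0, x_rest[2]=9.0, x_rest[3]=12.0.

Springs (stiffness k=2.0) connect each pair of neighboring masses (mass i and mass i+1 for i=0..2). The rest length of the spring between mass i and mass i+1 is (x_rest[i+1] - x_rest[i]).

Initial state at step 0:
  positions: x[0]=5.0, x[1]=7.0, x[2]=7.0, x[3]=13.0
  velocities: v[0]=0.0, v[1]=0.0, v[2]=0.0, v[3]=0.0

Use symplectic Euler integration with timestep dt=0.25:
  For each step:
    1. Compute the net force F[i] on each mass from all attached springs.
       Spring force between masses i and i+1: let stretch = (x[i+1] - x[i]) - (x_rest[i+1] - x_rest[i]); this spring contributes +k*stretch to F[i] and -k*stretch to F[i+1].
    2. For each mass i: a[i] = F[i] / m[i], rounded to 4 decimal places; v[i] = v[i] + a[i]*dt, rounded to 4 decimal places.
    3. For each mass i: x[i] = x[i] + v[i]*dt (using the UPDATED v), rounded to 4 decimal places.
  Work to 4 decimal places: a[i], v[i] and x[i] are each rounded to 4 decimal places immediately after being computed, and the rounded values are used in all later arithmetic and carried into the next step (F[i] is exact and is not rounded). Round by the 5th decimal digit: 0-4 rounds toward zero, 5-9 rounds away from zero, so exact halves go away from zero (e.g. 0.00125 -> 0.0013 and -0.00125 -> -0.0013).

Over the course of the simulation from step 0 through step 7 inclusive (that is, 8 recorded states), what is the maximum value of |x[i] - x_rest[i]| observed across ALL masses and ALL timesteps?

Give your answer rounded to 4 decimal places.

Answer: 2.4488

Derivation:
Step 0: x=[5.0000 7.0000 7.0000 13.0000] v=[0.0000 0.0000 0.0000 0.0000]
Step 1: x=[4.8750 6.7500 7.7500 12.6250] v=[-0.5000 -1.0000 3.0000 -1.5000]
Step 2: x=[4.6094 6.3906 8.9844 12.0156] v=[-1.0625 -1.4375 4.9375 -2.4375]
Step 3: x=[4.1914 6.1328 10.2735 11.4023] v=[-1.6719 -1.0312 5.1562 -2.4531]
Step 4: x=[3.6411 6.1499 11.1861 11.0229] v=[-2.2012 0.0685 3.6503 -1.5175]
Step 5: x=[3.0294 6.4830 11.4488 11.0389] v=[-2.4468 1.3322 1.0506 0.0641]
Step 6: x=[2.4744 7.0051 11.0395 11.4812] v=[-2.2200 2.0883 -1.6373 1.7691]
Step 7: x=[2.1107 7.4652 10.1811 12.2433] v=[-1.4547 1.8402 -3.4337 3.0483]
Max displacement = 2.4488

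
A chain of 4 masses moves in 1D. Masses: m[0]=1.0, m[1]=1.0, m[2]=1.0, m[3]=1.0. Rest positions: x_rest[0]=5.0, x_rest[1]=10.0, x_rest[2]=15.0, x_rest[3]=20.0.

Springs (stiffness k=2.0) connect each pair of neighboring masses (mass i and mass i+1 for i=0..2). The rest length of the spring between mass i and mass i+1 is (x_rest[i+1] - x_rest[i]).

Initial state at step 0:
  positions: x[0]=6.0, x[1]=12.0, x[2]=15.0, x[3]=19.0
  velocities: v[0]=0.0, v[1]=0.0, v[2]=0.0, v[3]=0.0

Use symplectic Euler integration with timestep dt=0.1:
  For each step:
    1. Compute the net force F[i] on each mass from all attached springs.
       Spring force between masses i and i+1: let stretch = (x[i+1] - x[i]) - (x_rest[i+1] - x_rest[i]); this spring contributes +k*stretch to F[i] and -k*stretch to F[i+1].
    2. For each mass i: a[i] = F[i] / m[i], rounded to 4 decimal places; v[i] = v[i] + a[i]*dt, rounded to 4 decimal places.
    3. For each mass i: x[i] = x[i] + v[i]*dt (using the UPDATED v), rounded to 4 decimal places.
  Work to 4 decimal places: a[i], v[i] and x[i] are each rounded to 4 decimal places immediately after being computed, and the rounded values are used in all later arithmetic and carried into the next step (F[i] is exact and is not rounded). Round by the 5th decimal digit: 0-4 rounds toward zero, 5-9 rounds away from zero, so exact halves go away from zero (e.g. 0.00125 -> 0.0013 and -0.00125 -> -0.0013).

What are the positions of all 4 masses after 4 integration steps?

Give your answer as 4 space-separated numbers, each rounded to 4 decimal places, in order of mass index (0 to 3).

Step 0: x=[6.0000 12.0000 15.0000 19.0000] v=[0.0000 0.0000 0.0000 0.0000]
Step 1: x=[6.0200 11.9400 15.0200 19.0200] v=[0.2000 -0.6000 0.2000 0.2000]
Step 2: x=[6.0584 11.8232 15.0584 19.0600] v=[0.3840 -1.1680 0.3840 0.4000]
Step 3: x=[6.1121 11.6558 15.1121 19.1200] v=[0.5370 -1.6739 0.5373 0.5997]
Step 4: x=[6.1767 11.4467 15.1769 19.1998] v=[0.6457 -2.0914 0.6476 0.7981]

Answer: 6.1767 11.4467 15.1769 19.1998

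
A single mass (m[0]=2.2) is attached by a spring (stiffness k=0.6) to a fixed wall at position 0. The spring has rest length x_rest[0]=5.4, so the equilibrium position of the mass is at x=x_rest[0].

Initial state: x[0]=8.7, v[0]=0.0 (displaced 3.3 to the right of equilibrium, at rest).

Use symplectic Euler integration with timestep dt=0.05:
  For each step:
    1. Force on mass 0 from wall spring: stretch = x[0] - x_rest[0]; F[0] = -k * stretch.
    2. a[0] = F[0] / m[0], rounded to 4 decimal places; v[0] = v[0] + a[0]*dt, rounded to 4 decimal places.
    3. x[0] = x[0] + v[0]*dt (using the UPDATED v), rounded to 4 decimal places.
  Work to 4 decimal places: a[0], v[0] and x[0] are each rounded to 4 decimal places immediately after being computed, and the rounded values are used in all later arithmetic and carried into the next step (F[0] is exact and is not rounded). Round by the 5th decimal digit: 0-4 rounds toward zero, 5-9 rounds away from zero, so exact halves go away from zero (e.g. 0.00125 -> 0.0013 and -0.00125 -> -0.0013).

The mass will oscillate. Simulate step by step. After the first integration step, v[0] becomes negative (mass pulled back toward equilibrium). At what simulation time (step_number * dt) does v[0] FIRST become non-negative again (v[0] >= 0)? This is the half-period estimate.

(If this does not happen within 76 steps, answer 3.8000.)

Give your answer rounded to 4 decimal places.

Step 0: x=[8.7000] v=[0.0000]
Step 1: x=[8.6978] v=[-0.0450]
Step 2: x=[8.6933] v=[-0.0900]
Step 3: x=[8.6866] v=[-0.1349]
Step 4: x=[8.6776] v=[-0.1797]
Step 5: x=[8.6664] v=[-0.2244]
Step 6: x=[8.6530] v=[-0.2689]
Step 7: x=[8.6373] v=[-0.3133]
Step 8: x=[8.6194] v=[-0.3574]
Step 9: x=[8.5993] v=[-0.4013]
Step 10: x=[8.5771] v=[-0.4449]
Step 11: x=[8.5527] v=[-0.4882]
Step 12: x=[8.5261] v=[-0.5312]
Step 13: x=[8.4974] v=[-0.5738]
Step 14: x=[8.4666] v=[-0.6160]
Step 15: x=[8.4337] v=[-0.6578]
Step 16: x=[8.3987] v=[-0.6992]
Step 17: x=[8.3617] v=[-0.7401]
Step 18: x=[8.3227] v=[-0.7805]
Step 19: x=[8.2817] v=[-0.8204]
Step 20: x=[8.2387] v=[-0.8597]
Step 21: x=[8.1938] v=[-0.8984]
Step 22: x=[8.1470] v=[-0.9365]
Step 23: x=[8.0983] v=[-0.9740]
Step 24: x=[8.0478] v=[-1.0108]
Step 25: x=[7.9955] v=[-1.0469]
Step 26: x=[7.9414] v=[-1.0823]
Step 27: x=[7.8856] v=[-1.1170]
Step 28: x=[7.8281] v=[-1.1509]
Step 29: x=[7.7689] v=[-1.1840]
Step 30: x=[7.7081] v=[-1.2163]
Step 31: x=[7.6457] v=[-1.2478]
Step 32: x=[7.5818] v=[-1.2784]
Step 33: x=[7.5164] v=[-1.3082]
Step 34: x=[7.4495] v=[-1.3371]
Step 35: x=[7.3812] v=[-1.3651]
Step 36: x=[7.3116] v=[-1.3921]
Step 37: x=[7.2407] v=[-1.4182]
Step 38: x=[7.1685] v=[-1.4433]
Step 39: x=[7.0951] v=[-1.4674]
Step 40: x=[7.0206] v=[-1.4905]
Step 41: x=[6.9450] v=[-1.5126]
Step 42: x=[6.8683] v=[-1.5337]
Step 43: x=[6.7906] v=[-1.5537]
Step 44: x=[6.7120] v=[-1.5727]
Step 45: x=[6.6325] v=[-1.5906]
Step 46: x=[6.5521] v=[-1.6074]
Step 47: x=[6.4709] v=[-1.6231]
Step 48: x=[6.3890] v=[-1.6377]
Step 49: x=[6.3064] v=[-1.6512]
Step 50: x=[6.2232] v=[-1.6636]
Step 51: x=[6.1395] v=[-1.6748]
Step 52: x=[6.0553] v=[-1.6849]
Step 53: x=[5.9706] v=[-1.6938]
Step 54: x=[5.8855] v=[-1.7016]
Step 55: x=[5.8001] v=[-1.7082]
Step 56: x=[5.7144] v=[-1.7137]
Step 57: x=[5.6285] v=[-1.7180]
Step 58: x=[5.5424] v=[-1.7211]
Step 59: x=[5.4563] v=[-1.7230]
Step 60: x=[5.3701] v=[-1.7238]
Step 61: x=[5.2839] v=[-1.7234]
Step 62: x=[5.1978] v=[-1.7218]
Step 63: x=[5.1119] v=[-1.7190]
Step 64: x=[5.0261] v=[-1.7151]
Step 65: x=[4.9406] v=[-1.7100]
Step 66: x=[4.8554] v=[-1.7037]
Step 67: x=[4.7706] v=[-1.6963]
Step 68: x=[4.6862] v=[-1.6877]
Step 69: x=[4.6023] v=[-1.6780]
Step 70: x=[4.5189] v=[-1.6671]
Step 71: x=[4.4361] v=[-1.6551]
Step 72: x=[4.3540] v=[-1.6420]
Step 73: x=[4.2726] v=[-1.6277]
Step 74: x=[4.1920] v=[-1.6123]
Step 75: x=[4.1122] v=[-1.5958]
Step 76: x=[4.0333] v=[-1.5782]
v[0] did not become non-negative within 76 steps; using fallback time=3.8000

Answer: 3.8000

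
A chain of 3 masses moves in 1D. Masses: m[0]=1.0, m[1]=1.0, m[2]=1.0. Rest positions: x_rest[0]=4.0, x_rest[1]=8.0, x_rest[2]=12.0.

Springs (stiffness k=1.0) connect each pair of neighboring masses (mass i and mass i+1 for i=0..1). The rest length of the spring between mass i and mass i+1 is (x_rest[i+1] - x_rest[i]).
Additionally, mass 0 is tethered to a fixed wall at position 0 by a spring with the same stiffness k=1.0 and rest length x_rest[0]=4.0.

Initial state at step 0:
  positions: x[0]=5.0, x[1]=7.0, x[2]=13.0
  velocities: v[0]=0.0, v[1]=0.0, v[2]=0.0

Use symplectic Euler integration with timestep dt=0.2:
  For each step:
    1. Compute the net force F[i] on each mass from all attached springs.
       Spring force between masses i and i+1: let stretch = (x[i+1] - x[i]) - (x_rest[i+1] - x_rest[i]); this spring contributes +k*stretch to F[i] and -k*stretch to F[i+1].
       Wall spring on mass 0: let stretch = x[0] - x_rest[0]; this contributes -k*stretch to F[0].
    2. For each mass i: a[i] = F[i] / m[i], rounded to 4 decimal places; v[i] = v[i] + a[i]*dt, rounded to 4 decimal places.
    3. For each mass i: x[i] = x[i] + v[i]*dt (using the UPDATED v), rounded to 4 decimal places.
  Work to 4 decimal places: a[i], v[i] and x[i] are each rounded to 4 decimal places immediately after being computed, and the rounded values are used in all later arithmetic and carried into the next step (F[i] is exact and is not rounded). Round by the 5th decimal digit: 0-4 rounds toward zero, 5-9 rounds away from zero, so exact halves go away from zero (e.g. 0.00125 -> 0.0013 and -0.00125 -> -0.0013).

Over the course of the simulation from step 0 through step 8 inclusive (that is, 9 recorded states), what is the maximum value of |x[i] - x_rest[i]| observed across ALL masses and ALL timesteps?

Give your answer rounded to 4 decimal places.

Step 0: x=[5.0000 7.0000 13.0000] v=[0.0000 0.0000 0.0000]
Step 1: x=[4.8800 7.1600 12.9200] v=[-0.6000 0.8000 -0.4000]
Step 2: x=[4.6560 7.4592 12.7696] v=[-1.1200 1.4960 -0.7520]
Step 3: x=[4.3579 7.8587 12.5668] v=[-1.4906 1.9974 -1.0141]
Step 4: x=[4.0255 8.3065 12.3357] v=[-1.6620 2.2389 -1.1557]
Step 5: x=[3.7033 8.7442 12.1034] v=[-1.6109 2.1885 -1.1615]
Step 6: x=[3.4346 9.1146 11.8967] v=[-1.3434 1.8522 -1.0333]
Step 7: x=[3.2557 9.3691 11.7388] v=[-0.8943 1.2726 -0.7897]
Step 8: x=[3.1911 9.4739 11.6461] v=[-0.3228 0.5239 -0.4636]
Max displacement = 1.4739

Answer: 1.4739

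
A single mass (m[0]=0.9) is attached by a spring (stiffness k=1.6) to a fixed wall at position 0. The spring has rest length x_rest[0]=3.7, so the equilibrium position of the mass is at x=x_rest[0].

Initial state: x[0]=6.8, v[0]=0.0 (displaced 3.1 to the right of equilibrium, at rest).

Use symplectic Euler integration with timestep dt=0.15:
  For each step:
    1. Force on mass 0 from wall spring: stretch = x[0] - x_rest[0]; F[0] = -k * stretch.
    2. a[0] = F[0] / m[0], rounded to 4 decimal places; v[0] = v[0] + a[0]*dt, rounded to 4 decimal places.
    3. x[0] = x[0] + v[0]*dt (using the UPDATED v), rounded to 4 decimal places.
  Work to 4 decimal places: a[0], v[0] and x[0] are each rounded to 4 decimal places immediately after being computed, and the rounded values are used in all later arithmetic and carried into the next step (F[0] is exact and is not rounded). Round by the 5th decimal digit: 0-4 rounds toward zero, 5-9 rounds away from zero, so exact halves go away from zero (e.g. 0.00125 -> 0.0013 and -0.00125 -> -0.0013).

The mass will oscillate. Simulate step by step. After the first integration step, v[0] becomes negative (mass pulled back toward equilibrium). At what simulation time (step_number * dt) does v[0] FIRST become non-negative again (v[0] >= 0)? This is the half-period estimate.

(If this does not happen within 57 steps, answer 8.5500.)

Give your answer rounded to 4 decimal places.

Step 0: x=[6.8000] v=[0.0000]
Step 1: x=[6.6760] v=[-0.8267]
Step 2: x=[6.4330] v=[-1.6203]
Step 3: x=[6.0806] v=[-2.3491]
Step 4: x=[5.6330] v=[-2.9839]
Step 5: x=[5.1081] v=[-3.4994]
Step 6: x=[4.5269] v=[-3.8749]
Step 7: x=[3.9126] v=[-4.0954]
Step 8: x=[3.2898] v=[-4.1521]
Step 9: x=[2.6834] v=[-4.0427]
Step 10: x=[2.1177] v=[-3.7716]
Step 11: x=[1.6152] v=[-3.3497]
Step 12: x=[1.1961] v=[-2.7938]
Step 13: x=[0.8772] v=[-2.1261]
Step 14: x=[0.6712] v=[-1.3734]
Step 15: x=[0.5863] v=[-0.5657]
Step 16: x=[0.6260] v=[0.2646]
First v>=0 after going negative at step 16, time=2.4000

Answer: 2.4000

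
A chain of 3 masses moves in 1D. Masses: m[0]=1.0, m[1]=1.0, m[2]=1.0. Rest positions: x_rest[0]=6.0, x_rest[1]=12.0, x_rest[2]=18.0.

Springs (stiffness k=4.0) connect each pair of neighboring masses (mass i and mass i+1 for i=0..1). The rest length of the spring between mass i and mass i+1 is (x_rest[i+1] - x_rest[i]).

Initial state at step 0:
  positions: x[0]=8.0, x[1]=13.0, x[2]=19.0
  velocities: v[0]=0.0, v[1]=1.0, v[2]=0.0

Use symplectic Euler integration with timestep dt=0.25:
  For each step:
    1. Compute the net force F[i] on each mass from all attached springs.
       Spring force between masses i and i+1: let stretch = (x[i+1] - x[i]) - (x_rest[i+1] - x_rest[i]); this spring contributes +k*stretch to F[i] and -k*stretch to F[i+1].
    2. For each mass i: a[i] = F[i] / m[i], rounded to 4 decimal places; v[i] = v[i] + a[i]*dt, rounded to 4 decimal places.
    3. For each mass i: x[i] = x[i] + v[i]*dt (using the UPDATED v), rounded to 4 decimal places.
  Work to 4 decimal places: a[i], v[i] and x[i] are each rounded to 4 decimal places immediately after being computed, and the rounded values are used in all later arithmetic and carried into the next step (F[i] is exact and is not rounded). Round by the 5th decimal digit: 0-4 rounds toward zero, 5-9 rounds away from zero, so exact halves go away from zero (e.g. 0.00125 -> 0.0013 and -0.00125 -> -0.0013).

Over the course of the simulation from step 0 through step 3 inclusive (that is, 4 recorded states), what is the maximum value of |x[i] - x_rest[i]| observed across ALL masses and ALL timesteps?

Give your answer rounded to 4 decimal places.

Answer: 2.0469

Derivation:
Step 0: x=[8.0000 13.0000 19.0000] v=[0.0000 1.0000 0.0000]
Step 1: x=[7.7500 13.5000 19.0000] v=[-1.0000 2.0000 0.0000]
Step 2: x=[7.4375 13.9375 19.1250] v=[-1.2500 1.7500 0.5000]
Step 3: x=[7.2500 14.0469 19.4531] v=[-0.7500 0.4375 1.3125]
Max displacement = 2.0469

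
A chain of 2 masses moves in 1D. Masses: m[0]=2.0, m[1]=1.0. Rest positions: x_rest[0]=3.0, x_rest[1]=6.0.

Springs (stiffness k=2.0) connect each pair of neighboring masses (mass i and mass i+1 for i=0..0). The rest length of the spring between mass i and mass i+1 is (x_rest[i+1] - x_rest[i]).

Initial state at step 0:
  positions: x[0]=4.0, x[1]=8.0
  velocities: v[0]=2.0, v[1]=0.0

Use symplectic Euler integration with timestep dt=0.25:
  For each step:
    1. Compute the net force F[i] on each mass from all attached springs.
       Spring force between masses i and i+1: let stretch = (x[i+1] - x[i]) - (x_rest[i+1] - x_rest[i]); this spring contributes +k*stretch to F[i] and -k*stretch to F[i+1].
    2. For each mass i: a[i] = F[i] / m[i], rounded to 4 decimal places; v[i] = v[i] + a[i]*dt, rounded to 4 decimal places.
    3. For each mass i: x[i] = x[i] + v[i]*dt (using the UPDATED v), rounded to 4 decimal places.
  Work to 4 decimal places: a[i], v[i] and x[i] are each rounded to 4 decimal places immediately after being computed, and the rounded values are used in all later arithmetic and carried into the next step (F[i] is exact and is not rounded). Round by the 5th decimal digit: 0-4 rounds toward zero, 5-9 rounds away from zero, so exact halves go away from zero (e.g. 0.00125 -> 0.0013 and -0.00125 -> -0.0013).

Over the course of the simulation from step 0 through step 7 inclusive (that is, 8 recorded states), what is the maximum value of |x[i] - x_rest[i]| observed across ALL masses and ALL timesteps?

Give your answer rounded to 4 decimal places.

Step 0: x=[4.0000 8.0000] v=[2.0000 0.0000]
Step 1: x=[4.5625 7.8750] v=[2.2500 -0.5000]
Step 2: x=[5.1445 7.7109] v=[2.3281 -0.6563]
Step 3: x=[5.6994 7.6010] v=[2.2197 -0.4395]
Step 4: x=[6.1857 7.6284] v=[1.9451 0.1097]
Step 5: x=[6.5747 7.8505] v=[1.5558 0.8884]
Step 6: x=[6.8559 8.2881] v=[1.1248 1.7505]
Step 7: x=[7.0391 8.9217] v=[0.7329 2.5344]
Max displacement = 4.0391

Answer: 4.0391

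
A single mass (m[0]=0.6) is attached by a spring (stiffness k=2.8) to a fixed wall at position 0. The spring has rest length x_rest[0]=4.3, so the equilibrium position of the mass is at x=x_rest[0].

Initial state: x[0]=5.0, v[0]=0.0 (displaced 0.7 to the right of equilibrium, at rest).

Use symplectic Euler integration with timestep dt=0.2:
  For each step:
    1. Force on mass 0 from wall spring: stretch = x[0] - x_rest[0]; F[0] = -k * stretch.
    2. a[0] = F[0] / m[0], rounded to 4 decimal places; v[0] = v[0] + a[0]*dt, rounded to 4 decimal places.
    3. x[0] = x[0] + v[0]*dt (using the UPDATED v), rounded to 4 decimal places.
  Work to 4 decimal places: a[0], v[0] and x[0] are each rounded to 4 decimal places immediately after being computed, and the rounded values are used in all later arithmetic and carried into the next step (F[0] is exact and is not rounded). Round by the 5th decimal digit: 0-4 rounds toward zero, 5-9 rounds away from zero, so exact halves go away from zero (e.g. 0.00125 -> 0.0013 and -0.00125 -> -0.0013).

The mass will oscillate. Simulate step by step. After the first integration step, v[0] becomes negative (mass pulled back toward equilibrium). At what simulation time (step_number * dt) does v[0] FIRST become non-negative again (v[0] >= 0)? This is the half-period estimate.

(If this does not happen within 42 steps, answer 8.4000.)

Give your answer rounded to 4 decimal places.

Answer: 1.6000

Derivation:
Step 0: x=[5.0000] v=[0.0000]
Step 1: x=[4.8693] v=[-0.6533]
Step 2: x=[4.6324] v=[-1.1846]
Step 3: x=[4.3334] v=[-1.4948]
Step 4: x=[4.0282] v=[-1.5260]
Step 5: x=[3.7737] v=[-1.2723]
Step 6: x=[3.6175] v=[-0.7811]
Step 7: x=[3.5887] v=[-0.1441]
Step 8: x=[3.6927] v=[0.5198]
First v>=0 after going negative at step 8, time=1.6000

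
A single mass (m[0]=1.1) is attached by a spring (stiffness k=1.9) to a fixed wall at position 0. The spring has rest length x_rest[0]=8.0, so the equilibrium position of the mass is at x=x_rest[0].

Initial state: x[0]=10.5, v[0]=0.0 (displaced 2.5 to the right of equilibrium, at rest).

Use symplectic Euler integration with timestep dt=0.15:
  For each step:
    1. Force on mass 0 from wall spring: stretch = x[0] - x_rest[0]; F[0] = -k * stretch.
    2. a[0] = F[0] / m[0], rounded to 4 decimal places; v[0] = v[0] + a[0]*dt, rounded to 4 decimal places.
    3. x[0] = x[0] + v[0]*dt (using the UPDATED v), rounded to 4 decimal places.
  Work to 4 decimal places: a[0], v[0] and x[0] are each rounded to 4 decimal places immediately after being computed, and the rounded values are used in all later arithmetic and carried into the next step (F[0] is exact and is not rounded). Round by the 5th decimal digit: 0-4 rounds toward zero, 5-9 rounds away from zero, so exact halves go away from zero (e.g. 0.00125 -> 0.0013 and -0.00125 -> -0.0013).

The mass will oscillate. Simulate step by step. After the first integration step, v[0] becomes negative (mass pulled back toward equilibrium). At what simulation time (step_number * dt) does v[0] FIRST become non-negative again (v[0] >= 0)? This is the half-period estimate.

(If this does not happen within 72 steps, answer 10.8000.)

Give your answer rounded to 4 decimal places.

Step 0: x=[10.5000] v=[0.0000]
Step 1: x=[10.4028] v=[-0.6477]
Step 2: x=[10.2123] v=[-1.2702]
Step 3: x=[9.9358] v=[-1.8434]
Step 4: x=[9.5841] v=[-2.3450]
Step 5: x=[9.1708] v=[-2.7554]
Step 6: x=[8.7120] v=[-3.0587]
Step 7: x=[8.2255] v=[-3.2432]
Step 8: x=[7.7303] v=[-3.3016]
Step 9: x=[7.2455] v=[-3.2317]
Step 10: x=[6.7901] v=[-3.0362]
Step 11: x=[6.3817] v=[-2.7227]
Step 12: x=[6.0362] v=[-2.3034]
Step 13: x=[5.7670] v=[-1.7946]
Step 14: x=[5.5846] v=[-1.2161]
Step 15: x=[5.4961] v=[-0.5903]
Step 16: x=[5.5049] v=[0.0584]
First v>=0 after going negative at step 16, time=2.4000

Answer: 2.4000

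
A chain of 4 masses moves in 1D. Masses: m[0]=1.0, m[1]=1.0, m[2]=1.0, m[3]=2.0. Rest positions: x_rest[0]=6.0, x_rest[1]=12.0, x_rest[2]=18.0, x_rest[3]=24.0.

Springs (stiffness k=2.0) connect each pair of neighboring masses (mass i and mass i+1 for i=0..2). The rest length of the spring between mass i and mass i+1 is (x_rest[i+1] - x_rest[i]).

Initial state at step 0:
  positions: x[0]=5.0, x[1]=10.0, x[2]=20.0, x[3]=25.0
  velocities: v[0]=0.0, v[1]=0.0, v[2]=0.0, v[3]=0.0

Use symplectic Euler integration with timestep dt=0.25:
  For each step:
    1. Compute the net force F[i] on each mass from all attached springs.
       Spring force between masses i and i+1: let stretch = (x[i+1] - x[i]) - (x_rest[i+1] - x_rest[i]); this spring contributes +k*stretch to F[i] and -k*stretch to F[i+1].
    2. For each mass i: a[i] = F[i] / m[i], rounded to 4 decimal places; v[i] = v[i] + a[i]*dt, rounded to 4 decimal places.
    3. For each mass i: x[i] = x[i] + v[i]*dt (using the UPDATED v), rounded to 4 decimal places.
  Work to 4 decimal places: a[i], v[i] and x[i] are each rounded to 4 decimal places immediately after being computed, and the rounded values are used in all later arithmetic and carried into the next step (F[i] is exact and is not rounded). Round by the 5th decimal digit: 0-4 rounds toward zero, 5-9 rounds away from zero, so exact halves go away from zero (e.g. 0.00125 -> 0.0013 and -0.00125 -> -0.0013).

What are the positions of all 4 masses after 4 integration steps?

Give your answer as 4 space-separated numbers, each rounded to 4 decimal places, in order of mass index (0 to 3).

Step 0: x=[5.0000 10.0000 20.0000 25.0000] v=[0.0000 0.0000 0.0000 0.0000]
Step 1: x=[4.8750 10.6250 19.3750 25.0625] v=[-0.5000 2.5000 -2.5000 0.2500]
Step 2: x=[4.7188 11.6250 18.3672 25.1445] v=[-0.6250 4.0000 -4.0313 0.3281]
Step 3: x=[4.6758 12.6045 17.3638 25.1780] v=[-0.1719 3.9180 -4.0138 0.1338]
Step 4: x=[4.8739 13.1878 16.7422 25.0981] v=[0.7925 2.3333 -2.4864 -0.3198]

Answer: 4.8739 13.1878 16.7422 25.0981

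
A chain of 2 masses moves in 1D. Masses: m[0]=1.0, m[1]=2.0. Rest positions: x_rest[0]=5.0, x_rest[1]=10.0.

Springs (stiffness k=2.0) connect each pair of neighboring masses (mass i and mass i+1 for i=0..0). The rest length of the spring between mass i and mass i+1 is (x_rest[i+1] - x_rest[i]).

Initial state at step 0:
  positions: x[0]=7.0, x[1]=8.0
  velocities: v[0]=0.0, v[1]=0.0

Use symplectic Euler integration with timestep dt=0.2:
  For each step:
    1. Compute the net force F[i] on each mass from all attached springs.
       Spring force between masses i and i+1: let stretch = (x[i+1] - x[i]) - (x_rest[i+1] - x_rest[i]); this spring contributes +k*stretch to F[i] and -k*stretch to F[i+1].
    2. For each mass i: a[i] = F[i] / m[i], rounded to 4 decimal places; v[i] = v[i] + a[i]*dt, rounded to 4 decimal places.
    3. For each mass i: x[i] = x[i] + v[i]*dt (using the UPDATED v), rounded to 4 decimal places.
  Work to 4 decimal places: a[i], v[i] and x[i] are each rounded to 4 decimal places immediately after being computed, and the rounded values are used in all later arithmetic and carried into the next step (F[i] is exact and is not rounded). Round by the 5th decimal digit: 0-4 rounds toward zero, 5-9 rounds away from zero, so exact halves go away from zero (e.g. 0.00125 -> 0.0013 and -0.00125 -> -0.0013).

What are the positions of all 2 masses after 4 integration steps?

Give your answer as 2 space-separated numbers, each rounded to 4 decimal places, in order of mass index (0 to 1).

Step 0: x=[7.0000 8.0000] v=[0.0000 0.0000]
Step 1: x=[6.6800 8.1600] v=[-1.6000 0.8000]
Step 2: x=[6.0784 8.4608] v=[-3.0080 1.5040]
Step 3: x=[5.2674 8.8663] v=[-4.0550 2.0275]
Step 4: x=[4.3443 9.3278] v=[-4.6154 2.3077]

Answer: 4.3443 9.3278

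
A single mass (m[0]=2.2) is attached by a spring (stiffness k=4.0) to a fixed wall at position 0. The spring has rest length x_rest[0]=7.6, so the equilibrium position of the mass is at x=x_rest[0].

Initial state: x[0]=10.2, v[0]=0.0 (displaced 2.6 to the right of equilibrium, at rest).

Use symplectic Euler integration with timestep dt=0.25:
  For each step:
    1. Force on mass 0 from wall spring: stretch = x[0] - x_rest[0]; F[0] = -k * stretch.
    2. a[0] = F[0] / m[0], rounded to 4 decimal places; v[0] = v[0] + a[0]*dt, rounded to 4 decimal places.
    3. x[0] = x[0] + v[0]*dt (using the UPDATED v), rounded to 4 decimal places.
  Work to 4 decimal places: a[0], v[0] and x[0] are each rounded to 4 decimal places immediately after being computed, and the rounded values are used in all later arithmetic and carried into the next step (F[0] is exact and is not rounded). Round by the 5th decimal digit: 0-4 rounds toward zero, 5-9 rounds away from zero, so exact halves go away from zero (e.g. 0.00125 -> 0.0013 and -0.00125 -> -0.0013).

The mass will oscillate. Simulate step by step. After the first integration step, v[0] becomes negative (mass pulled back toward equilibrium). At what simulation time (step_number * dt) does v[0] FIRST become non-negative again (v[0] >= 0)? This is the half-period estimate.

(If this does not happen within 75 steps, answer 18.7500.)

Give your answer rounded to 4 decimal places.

Step 0: x=[10.2000] v=[0.0000]
Step 1: x=[9.9046] v=[-1.1818]
Step 2: x=[9.3473] v=[-2.2294]
Step 3: x=[8.5914] v=[-3.0236]
Step 4: x=[7.7229] v=[-3.4742]
Step 5: x=[6.8404] v=[-3.5301]
Step 6: x=[6.0442] v=[-3.1848]
Step 7: x=[5.4248] v=[-2.4776]
Step 8: x=[5.0526] v=[-1.4889]
Step 9: x=[4.9699] v=[-0.3310]
Step 10: x=[5.1860] v=[0.8645]
First v>=0 after going negative at step 10, time=2.5000

Answer: 2.5000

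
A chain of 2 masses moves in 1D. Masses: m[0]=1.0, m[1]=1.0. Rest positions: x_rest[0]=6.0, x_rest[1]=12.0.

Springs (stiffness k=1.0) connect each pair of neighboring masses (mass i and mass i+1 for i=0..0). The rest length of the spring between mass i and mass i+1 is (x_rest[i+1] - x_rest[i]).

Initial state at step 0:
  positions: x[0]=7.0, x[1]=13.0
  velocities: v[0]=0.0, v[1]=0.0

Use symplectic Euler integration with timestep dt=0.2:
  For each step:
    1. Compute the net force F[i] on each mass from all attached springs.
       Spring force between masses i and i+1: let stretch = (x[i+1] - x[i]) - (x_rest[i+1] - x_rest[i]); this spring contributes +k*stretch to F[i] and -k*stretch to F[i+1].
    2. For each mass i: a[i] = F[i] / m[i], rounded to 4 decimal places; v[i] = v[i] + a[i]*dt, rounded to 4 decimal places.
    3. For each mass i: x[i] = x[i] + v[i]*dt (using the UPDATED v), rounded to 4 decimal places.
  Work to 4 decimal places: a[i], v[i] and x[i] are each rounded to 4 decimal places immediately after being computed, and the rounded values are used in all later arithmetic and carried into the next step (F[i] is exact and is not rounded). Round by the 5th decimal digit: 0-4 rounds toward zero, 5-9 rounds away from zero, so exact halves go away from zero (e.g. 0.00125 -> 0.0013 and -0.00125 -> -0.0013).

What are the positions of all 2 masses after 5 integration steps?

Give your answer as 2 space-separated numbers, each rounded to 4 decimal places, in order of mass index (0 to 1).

Answer: 7.0000 13.0000

Derivation:
Step 0: x=[7.0000 13.0000] v=[0.0000 0.0000]
Step 1: x=[7.0000 13.0000] v=[0.0000 0.0000]
Step 2: x=[7.0000 13.0000] v=[0.0000 0.0000]
Step 3: x=[7.0000 13.0000] v=[0.0000 0.0000]
Step 4: x=[7.0000 13.0000] v=[0.0000 0.0000]
Step 5: x=[7.0000 13.0000] v=[0.0000 0.0000]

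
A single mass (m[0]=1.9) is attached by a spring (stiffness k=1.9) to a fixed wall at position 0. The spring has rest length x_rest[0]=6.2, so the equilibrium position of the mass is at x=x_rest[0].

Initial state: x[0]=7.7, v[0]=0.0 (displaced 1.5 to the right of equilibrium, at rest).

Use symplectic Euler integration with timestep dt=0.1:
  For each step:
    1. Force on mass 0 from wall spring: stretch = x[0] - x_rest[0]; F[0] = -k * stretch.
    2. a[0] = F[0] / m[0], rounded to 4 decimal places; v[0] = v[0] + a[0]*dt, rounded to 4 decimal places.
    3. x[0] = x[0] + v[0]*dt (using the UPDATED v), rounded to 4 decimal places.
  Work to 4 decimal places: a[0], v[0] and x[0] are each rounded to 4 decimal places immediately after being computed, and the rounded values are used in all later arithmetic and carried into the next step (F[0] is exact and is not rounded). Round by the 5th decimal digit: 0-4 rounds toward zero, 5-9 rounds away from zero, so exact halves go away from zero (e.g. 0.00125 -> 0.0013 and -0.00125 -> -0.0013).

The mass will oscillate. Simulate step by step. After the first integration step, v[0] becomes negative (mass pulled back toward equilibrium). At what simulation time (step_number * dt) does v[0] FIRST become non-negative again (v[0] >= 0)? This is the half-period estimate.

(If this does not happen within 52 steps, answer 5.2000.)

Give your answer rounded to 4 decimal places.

Answer: 3.2000

Derivation:
Step 0: x=[7.7000] v=[0.0000]
Step 1: x=[7.6850] v=[-0.1500]
Step 2: x=[7.6552] v=[-0.2985]
Step 3: x=[7.6108] v=[-0.4440]
Step 4: x=[7.5523] v=[-0.5851]
Step 5: x=[7.4803] v=[-0.7203]
Step 6: x=[7.3955] v=[-0.8483]
Step 7: x=[7.2987] v=[-0.9679]
Step 8: x=[7.1909] v=[-1.0778]
Step 9: x=[7.0732] v=[-1.1769]
Step 10: x=[6.9468] v=[-1.2642]
Step 11: x=[6.8129] v=[-1.3389]
Step 12: x=[6.6729] v=[-1.4002]
Step 13: x=[6.5282] v=[-1.4475]
Step 14: x=[6.3802] v=[-1.4803]
Step 15: x=[6.2304] v=[-1.4983]
Step 16: x=[6.0803] v=[-1.5013]
Step 17: x=[5.9314] v=[-1.4893]
Step 18: x=[5.7852] v=[-1.4624]
Step 19: x=[5.6431] v=[-1.4209]
Step 20: x=[5.5066] v=[-1.3652]
Step 21: x=[5.3770] v=[-1.2959]
Step 22: x=[5.2556] v=[-1.2136]
Step 23: x=[5.1437] v=[-1.1192]
Step 24: x=[5.0423] v=[-1.0136]
Step 25: x=[4.9525] v=[-0.8978]
Step 26: x=[4.8752] v=[-0.7731]
Step 27: x=[4.8111] v=[-0.6406]
Step 28: x=[4.7609] v=[-0.5017]
Step 29: x=[4.7251] v=[-0.3578]
Step 30: x=[4.7041] v=[-0.2103]
Step 31: x=[4.6980] v=[-0.0607]
Step 32: x=[4.7070] v=[0.0895]
First v>=0 after going negative at step 32, time=3.2000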